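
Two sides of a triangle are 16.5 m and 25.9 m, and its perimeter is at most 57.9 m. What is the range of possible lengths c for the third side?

Triangle inequality alone gives 9.4 < c < 42.4.
The perimeter condition gives c ≤ 57.9 − 16.5 − 25.9 = 15.5.
Intersecting the two: 9.4 < c ≤ 15.5.

9.4 < c ≤ 15.5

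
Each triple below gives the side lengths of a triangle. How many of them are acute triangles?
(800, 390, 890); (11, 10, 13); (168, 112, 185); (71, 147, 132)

(800,390,890): 390²+800² = 792100 = 890² → right
(11,10,13): 10²+11² = 221 > 169 = 13² → acute
(168,112,185): 112²+168² = 40768 > 34225 = 185² → acute
(71,147,132): 71²+132² = 22465 > 21609 = 147² → acute
3 of the 4 are acute.

3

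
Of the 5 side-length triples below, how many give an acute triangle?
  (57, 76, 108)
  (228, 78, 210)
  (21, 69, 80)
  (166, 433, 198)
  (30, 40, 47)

(57,76,108): 57²+76² = 9025 < 11664 = 108² → obtuse
(228,78,210): 78²+210² = 50184 < 51984 = 228² → obtuse
(21,69,80): 21²+69² = 5202 < 6400 = 80² → obtuse
(166,433,198): 166+198 ≤ 433, not a triangle
(30,40,47): 30²+40² = 2500 > 2209 = 47² → acute
1 of the 5 is acute.

1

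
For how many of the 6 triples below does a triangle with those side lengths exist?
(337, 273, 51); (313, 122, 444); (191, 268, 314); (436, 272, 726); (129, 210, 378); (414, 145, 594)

1

(51,273,337): 51+273 ≤ 337 → not valid
(122,313,444): 122+313 ≤ 444 → not valid
(191,268,314): 191+268 > 314 → valid
(272,436,726): 272+436 ≤ 726 → not valid
(129,210,378): 129+210 ≤ 378 → not valid
(145,414,594): 145+414 ≤ 594 → not valid
1 of the 6 triples forms a triangle.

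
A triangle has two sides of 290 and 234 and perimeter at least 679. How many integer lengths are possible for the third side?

Triangle inequality: 56 < x < 524. Perimeter ≥ 679 gives x ≥ 679 − 290 − 234 = 155.
So 155 ≤ x < 524; integers 155 through 523: 369 values.

369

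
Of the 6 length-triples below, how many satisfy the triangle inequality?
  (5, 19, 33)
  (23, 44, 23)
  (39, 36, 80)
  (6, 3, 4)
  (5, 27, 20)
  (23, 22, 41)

3

(5,19,33): 5+19 ≤ 33 → not valid
(23,23,44): 23+23 > 44 → valid
(36,39,80): 36+39 ≤ 80 → not valid
(3,4,6): 3+4 > 6 → valid
(5,20,27): 5+20 ≤ 27 → not valid
(22,23,41): 22+23 > 41 → valid
3 of the 6 triples form a triangle.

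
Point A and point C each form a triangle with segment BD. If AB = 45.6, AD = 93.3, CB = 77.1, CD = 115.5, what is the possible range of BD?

From triangle ABD: |45.6 − 93.3| < BD < 45.6 + 93.3, i.e. 47.7 < BD < 138.9.
From triangle CBD: 38.4 < BD < 192.6.
Both must hold, so BD lies in the intersection.

47.7 < BD < 138.9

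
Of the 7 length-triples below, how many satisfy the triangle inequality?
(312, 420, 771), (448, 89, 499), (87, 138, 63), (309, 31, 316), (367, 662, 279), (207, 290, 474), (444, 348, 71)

(312,420,771): 312+420 ≤ 771 → not valid
(89,448,499): 89+448 > 499 → valid
(63,87,138): 63+87 > 138 → valid
(31,309,316): 31+309 > 316 → valid
(279,367,662): 279+367 ≤ 662 → not valid
(207,290,474): 207+290 > 474 → valid
(71,348,444): 71+348 ≤ 444 → not valid
4 of the 7 triples form a triangle.

4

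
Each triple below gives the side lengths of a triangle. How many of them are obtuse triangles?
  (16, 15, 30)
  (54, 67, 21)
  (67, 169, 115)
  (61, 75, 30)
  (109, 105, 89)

4

(16,15,30): 15²+16² = 481 < 900 = 30² → obtuse
(54,67,21): 21²+54² = 3357 < 4489 = 67² → obtuse
(67,169,115): 67²+115² = 17714 < 28561 = 169² → obtuse
(61,75,30): 30²+61² = 4621 < 5625 = 75² → obtuse
(109,105,89): 89²+105² = 18946 > 11881 = 109² → acute
4 of the 5 are obtuse.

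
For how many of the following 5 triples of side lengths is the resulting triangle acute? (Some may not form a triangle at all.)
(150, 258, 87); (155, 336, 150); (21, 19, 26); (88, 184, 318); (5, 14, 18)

(150,258,87): 87+150 ≤ 258, not a triangle
(155,336,150): 150+155 ≤ 336, not a triangle
(21,19,26): 19²+21² = 802 > 676 = 26² → acute
(88,184,318): 88+184 ≤ 318, not a triangle
(5,14,18): 5²+14² = 221 < 324 = 18² → obtuse
1 of the 5 is acute.

1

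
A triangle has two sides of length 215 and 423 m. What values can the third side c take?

By the triangle inequality, c must be less than 215 + 423 = 638 and greater than |215 − 423| = 208.

208 < c < 638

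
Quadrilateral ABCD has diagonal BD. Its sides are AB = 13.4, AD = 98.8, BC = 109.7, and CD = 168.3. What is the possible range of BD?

From triangle ABD: |13.4 − 98.8| < BD < 13.4 + 98.8, i.e. 85.4 < BD < 112.2.
From triangle CBD: 58.6 < BD < 278.0.
Both must hold, so BD lies in the intersection.

85.4 < BD < 112.2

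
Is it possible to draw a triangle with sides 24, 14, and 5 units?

The longest side is 24, but the other two sum to only 19.
19 < 24, so the triangle inequality fails.

No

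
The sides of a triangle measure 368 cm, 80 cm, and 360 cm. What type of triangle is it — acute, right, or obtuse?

Compare the square of the longest side to the sum of squares of the other two: 80² + 360² = 136000 > 135424 = 368².

acute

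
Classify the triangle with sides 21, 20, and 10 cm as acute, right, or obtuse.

Compare the square of the longest side to the sum of squares of the other two: 10² + 20² = 500 > 441 = 21².

acute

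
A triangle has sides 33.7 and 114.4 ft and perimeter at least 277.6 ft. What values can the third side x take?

129.5 ≤ x < 148.1 ft

Triangle inequality alone gives 80.7 < x < 148.1.
The perimeter condition gives x ≥ 277.6 − 33.7 − 114.4 = 129.5.
Intersecting the two: 129.5 ≤ x < 148.1.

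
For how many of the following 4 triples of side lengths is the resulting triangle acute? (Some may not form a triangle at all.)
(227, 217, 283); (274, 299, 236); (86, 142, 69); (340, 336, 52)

2

(227,217,283): 217²+227² = 98618 > 80089 = 283² → acute
(274,299,236): 236²+274² = 130772 > 89401 = 299² → acute
(86,142,69): 69²+86² = 12157 < 20164 = 142² → obtuse
(340,336,52): 52²+336² = 115600 = 340² → right
2 of the 4 are acute.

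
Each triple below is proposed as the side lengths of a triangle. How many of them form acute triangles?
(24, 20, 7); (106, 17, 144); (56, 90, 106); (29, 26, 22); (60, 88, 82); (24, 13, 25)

3

(24,20,7): 7²+20² = 449 < 576 = 24² → obtuse
(106,17,144): 17+106 ≤ 144, not a triangle
(56,90,106): 56²+90² = 11236 = 106² → right
(29,26,22): 22²+26² = 1160 > 841 = 29² → acute
(60,88,82): 60²+82² = 10324 > 7744 = 88² → acute
(24,13,25): 13²+24² = 745 > 625 = 25² → acute
3 of the 6 are acute.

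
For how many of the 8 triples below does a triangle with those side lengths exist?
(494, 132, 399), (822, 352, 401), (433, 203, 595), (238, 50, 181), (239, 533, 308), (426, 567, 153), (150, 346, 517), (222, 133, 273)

5

(132,399,494): 132+399 > 494 → valid
(352,401,822): 352+401 ≤ 822 → not valid
(203,433,595): 203+433 > 595 → valid
(50,181,238): 50+181 ≤ 238 → not valid
(239,308,533): 239+308 > 533 → valid
(153,426,567): 153+426 > 567 → valid
(150,346,517): 150+346 ≤ 517 → not valid
(133,222,273): 133+222 > 273 → valid
5 of the 8 triples form a triangle.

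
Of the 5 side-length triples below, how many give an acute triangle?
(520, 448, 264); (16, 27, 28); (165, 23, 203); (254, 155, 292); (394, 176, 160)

(520,448,264): 264²+448² = 270400 = 520² → right
(16,27,28): 16²+27² = 985 > 784 = 28² → acute
(165,23,203): 23+165 ≤ 203, not a triangle
(254,155,292): 155²+254² = 88541 > 85264 = 292² → acute
(394,176,160): 160+176 ≤ 394, not a triangle
2 of the 5 are acute.

2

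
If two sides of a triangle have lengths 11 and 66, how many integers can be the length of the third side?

21

The third side lies in the open interval (55, 77).
Integers from 56 to 76 inclusive: 76 − 56 + 1 = 21.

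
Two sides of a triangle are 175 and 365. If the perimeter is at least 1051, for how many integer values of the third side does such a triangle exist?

Triangle inequality: 190 < x < 540. Perimeter ≥ 1051 gives x ≥ 1051 − 175 − 365 = 511.
So 511 ≤ x < 540; integers 511 through 539: 29 values.

29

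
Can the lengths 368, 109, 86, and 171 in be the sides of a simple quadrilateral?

No

For a quadrilateral, each side must be shorter than the sum of the others.
Here the longest side is 368, but the remaining 3 sides sum to only 366.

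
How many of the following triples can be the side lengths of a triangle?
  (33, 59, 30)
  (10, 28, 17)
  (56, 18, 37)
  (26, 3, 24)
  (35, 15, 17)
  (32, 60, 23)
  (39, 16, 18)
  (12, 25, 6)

2

(30,33,59): 30+33 > 59 → valid
(10,17,28): 10+17 ≤ 28 → not valid
(18,37,56): 18+37 ≤ 56 → not valid
(3,24,26): 3+24 > 26 → valid
(15,17,35): 15+17 ≤ 35 → not valid
(23,32,60): 23+32 ≤ 60 → not valid
(16,18,39): 16+18 ≤ 39 → not valid
(6,12,25): 6+12 ≤ 25 → not valid
2 of the 8 triples form a triangle.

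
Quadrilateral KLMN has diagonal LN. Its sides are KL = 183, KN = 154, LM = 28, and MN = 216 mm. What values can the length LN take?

188 < LN < 244

From triangle KLN: |183 − 154| < LN < 183 + 154, i.e. 29 < LN < 337.
From triangle MLN: 188 < LN < 244.
Both must hold, so LN lies in the intersection.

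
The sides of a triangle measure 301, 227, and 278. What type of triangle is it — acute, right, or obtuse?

Compare the square of the longest side to the sum of squares of the other two: 227² + 278² = 128813 > 90601 = 301².

acute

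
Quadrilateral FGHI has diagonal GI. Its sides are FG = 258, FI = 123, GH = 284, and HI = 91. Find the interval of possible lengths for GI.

193 < GI < 375

From triangle FGI: |258 − 123| < GI < 258 + 123, i.e. 135 < GI < 381.
From triangle HGI: 193 < GI < 375.
Both must hold, so GI lies in the intersection.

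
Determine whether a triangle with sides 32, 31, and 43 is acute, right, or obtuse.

acute

Compare the square of the longest side to the sum of squares of the other two: 31² + 32² = 1985 > 1849 = 43².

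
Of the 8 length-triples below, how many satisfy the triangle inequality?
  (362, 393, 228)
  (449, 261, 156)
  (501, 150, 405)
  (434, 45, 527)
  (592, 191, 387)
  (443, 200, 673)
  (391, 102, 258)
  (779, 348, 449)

3

(228,362,393): 228+362 > 393 → valid
(156,261,449): 156+261 ≤ 449 → not valid
(150,405,501): 150+405 > 501 → valid
(45,434,527): 45+434 ≤ 527 → not valid
(191,387,592): 191+387 ≤ 592 → not valid
(200,443,673): 200+443 ≤ 673 → not valid
(102,258,391): 102+258 ≤ 391 → not valid
(348,449,779): 348+449 > 779 → valid
3 of the 8 triples form a triangle.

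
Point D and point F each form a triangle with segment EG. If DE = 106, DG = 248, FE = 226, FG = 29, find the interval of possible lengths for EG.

197 < EG < 255

From triangle DEG: |106 − 248| < EG < 106 + 248, i.e. 142 < EG < 354.
From triangle FEG: 197 < EG < 255.
Both must hold, so EG lies in the intersection.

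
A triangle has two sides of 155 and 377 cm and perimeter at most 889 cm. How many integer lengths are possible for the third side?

Triangle inequality: 222 < x < 532. Perimeter ≤ 889 gives x ≤ 889 − 155 − 377 = 357.
So 222 < x ≤ 357; integers 223 through 357: 135 values.

135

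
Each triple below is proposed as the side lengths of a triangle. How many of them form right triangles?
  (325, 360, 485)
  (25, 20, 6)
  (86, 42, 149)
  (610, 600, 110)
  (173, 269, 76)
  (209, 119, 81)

(325,360,485): 325²+360² = 235225 = 485² → right
(25,20,6): 6²+20² = 436 < 625 = 25² → obtuse
(86,42,149): 42+86 ≤ 149, not a triangle
(610,600,110): 110²+600² = 372100 = 610² → right
(173,269,76): 76+173 ≤ 269, not a triangle
(209,119,81): 81+119 ≤ 209, not a triangle
2 of the 6 are right.

2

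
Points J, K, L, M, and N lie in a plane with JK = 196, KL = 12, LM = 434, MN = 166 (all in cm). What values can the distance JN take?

The maximum is all hops collinear in one direction: 196 + 12 + 434 + 166 = 808.
The longest hop is 434; the others sum to 374. Folding the others back against it leaves at least 434 − 374 = 60.

60 ≤ JN ≤ 808 cm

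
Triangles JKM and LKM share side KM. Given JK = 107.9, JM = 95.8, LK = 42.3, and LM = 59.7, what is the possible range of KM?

From triangle JKM: |107.9 − 95.8| < KM < 107.9 + 95.8, i.e. 12.1 < KM < 203.7.
From triangle LKM: 17.4 < KM < 102.0.
Both must hold, so KM lies in the intersection.

17.4 < KM < 102.0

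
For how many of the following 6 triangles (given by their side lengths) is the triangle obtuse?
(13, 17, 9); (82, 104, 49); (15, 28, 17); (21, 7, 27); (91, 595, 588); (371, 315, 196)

4

(13,17,9): 9²+13² = 250 < 289 = 17² → obtuse
(82,104,49): 49²+82² = 9125 < 10816 = 104² → obtuse
(15,28,17): 15²+17² = 514 < 784 = 28² → obtuse
(21,7,27): 7²+21² = 490 < 729 = 27² → obtuse
(91,595,588): 91²+588² = 354025 = 595² → right
(371,315,196): 196²+315² = 137641 = 371² → right
4 of the 6 are obtuse.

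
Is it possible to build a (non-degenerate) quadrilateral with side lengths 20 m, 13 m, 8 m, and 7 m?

A quadrilateral exists iff every side is shorter than the sum of the others — equivalently, the longest side is less than the sum of the rest.
Longest side 20 < 28 (sum of the remaining 3), so yes.

Yes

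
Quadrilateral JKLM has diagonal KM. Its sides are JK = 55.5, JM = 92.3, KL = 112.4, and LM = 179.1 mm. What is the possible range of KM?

From triangle JKM: |55.5 − 92.3| < KM < 55.5 + 92.3, i.e. 36.8 < KM < 147.8.
From triangle LKM: 66.7 < KM < 291.5.
Both must hold, so KM lies in the intersection.

66.7 < KM < 147.8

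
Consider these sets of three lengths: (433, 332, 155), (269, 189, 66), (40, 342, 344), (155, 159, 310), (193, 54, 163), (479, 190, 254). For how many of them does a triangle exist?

4

(155,332,433): 155+332 > 433 → valid
(66,189,269): 66+189 ≤ 269 → not valid
(40,342,344): 40+342 > 344 → valid
(155,159,310): 155+159 > 310 → valid
(54,163,193): 54+163 > 193 → valid
(190,254,479): 190+254 ≤ 479 → not valid
4 of the 6 triples form a triangle.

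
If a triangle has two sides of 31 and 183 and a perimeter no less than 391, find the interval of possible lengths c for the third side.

177 ≤ c < 214

Triangle inequality alone gives 152 < c < 214.
The perimeter condition gives c ≥ 391 − 31 − 183 = 177.
Intersecting the two: 177 ≤ c < 214.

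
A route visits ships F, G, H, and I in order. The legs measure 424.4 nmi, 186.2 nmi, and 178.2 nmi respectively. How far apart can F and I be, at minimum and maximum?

60.0 ≤ FI ≤ 788.8 nmi

The maximum is all hops collinear in one direction: 424.4 + 186.2 + 178.2 = 788.8.
The longest hop is 424.4; the others sum to 364.4. Folding the others back against it leaves at least 424.4 − 364.4 = 60.0.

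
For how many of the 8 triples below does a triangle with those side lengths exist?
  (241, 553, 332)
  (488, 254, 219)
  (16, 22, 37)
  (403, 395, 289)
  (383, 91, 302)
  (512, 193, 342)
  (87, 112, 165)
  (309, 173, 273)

7

(241,332,553): 241+332 > 553 → valid
(219,254,488): 219+254 ≤ 488 → not valid
(16,22,37): 16+22 > 37 → valid
(289,395,403): 289+395 > 403 → valid
(91,302,383): 91+302 > 383 → valid
(193,342,512): 193+342 > 512 → valid
(87,112,165): 87+112 > 165 → valid
(173,273,309): 173+273 > 309 → valid
7 of the 8 triples form a triangle.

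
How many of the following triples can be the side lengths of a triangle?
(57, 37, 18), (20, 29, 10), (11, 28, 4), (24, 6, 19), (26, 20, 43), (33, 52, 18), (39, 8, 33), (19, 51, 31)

(18,37,57): 18+37 ≤ 57 → not valid
(10,20,29): 10+20 > 29 → valid
(4,11,28): 4+11 ≤ 28 → not valid
(6,19,24): 6+19 > 24 → valid
(20,26,43): 20+26 > 43 → valid
(18,33,52): 18+33 ≤ 52 → not valid
(8,33,39): 8+33 > 39 → valid
(19,31,51): 19+31 ≤ 51 → not valid
4 of the 8 triples form a triangle.

4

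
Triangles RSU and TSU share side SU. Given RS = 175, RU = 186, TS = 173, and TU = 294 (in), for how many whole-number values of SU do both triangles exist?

239

From triangle RSU: 11 < SU < 361.
From triangle TSU: 121 < SU < 467.
Intersection: 121 < SU < 361, so integers 122 through 360: 239 values.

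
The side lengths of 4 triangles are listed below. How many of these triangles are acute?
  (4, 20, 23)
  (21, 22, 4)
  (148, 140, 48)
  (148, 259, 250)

1

(4,20,23): 4²+20² = 416 < 529 = 23² → obtuse
(21,22,4): 4²+21² = 457 < 484 = 22² → obtuse
(148,140,48): 48²+140² = 21904 = 148² → right
(148,259,250): 148²+250² = 84404 > 67081 = 259² → acute
1 of the 4 is acute.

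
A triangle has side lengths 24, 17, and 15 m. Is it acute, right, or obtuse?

Compare the square of the longest side to the sum of squares of the other two: 15² + 17² = 514 < 576 = 24².

obtuse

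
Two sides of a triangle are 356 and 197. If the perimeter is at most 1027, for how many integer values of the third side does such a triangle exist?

315

Triangle inequality: 159 < x < 553. Perimeter ≤ 1027 gives x ≤ 1027 − 356 − 197 = 474.
So 159 < x ≤ 474; integers 160 through 474: 315 values.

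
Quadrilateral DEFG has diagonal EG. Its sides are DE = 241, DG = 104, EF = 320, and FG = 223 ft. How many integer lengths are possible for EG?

207

From triangle DEG: 137 < EG < 345.
From triangle FEG: 97 < EG < 543.
Intersection: 137 < EG < 345, so integers 138 through 344: 207 values.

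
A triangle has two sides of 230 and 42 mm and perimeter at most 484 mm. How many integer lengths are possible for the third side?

24

Triangle inequality: 188 < x < 272. Perimeter ≤ 484 gives x ≤ 484 − 230 − 42 = 212.
So 188 < x ≤ 212; integers 189 through 212: 24 values.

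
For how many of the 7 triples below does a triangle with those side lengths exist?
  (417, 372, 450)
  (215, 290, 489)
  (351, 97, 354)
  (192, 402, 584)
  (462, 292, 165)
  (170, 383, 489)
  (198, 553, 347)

(372,417,450): 372+417 > 450 → valid
(215,290,489): 215+290 > 489 → valid
(97,351,354): 97+351 > 354 → valid
(192,402,584): 192+402 > 584 → valid
(165,292,462): 165+292 ≤ 462 → not valid
(170,383,489): 170+383 > 489 → valid
(198,347,553): 198+347 ≤ 553 → not valid
5 of the 7 triples form a triangle.

5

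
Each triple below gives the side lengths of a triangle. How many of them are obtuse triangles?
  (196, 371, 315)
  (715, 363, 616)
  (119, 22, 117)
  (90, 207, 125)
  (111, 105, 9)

2

(196,371,315): 196²+315² = 137641 = 371² → right
(715,363,616): 363²+616² = 511225 = 715² → right
(119,22,117): 22²+117² = 14173 > 14161 = 119² → acute
(90,207,125): 90²+125² = 23725 < 42849 = 207² → obtuse
(111,105,9): 9²+105² = 11106 < 12321 = 111² → obtuse
2 of the 5 are obtuse.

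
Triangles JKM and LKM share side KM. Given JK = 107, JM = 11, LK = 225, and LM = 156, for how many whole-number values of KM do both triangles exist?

21

From triangle JKM: 96 < KM < 118.
From triangle LKM: 69 < KM < 381.
Intersection: 96 < KM < 118, so integers 97 through 117: 21 values.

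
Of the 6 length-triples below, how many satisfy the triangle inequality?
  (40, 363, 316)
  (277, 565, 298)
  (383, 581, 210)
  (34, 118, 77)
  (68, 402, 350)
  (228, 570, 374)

4

(40,316,363): 40+316 ≤ 363 → not valid
(277,298,565): 277+298 > 565 → valid
(210,383,581): 210+383 > 581 → valid
(34,77,118): 34+77 ≤ 118 → not valid
(68,350,402): 68+350 > 402 → valid
(228,374,570): 228+374 > 570 → valid
4 of the 6 triples form a triangle.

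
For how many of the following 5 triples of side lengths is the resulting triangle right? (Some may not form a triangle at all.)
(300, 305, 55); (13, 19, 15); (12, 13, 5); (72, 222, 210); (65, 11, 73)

(300,305,55): 55²+300² = 93025 = 305² → right
(13,19,15): 13²+15² = 394 > 361 = 19² → acute
(12,13,5): 5²+12² = 169 = 13² → right
(72,222,210): 72²+210² = 49284 = 222² → right
(65,11,73): 11²+65² = 4346 < 5329 = 73² → obtuse
3 of the 5 are right.

3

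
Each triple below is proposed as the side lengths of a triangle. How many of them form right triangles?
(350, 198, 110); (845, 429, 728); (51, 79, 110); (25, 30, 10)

1

(350,198,110): 110+198 ≤ 350, not a triangle
(845,429,728): 429²+728² = 714025 = 845² → right
(51,79,110): 51²+79² = 8842 < 12100 = 110² → obtuse
(25,30,10): 10²+25² = 725 < 900 = 30² → obtuse
1 of the 4 is right.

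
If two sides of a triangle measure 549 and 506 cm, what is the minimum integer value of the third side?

The third side must be strictly greater than |549 − 506| = 43.
The smallest integer above 43 is 44.

44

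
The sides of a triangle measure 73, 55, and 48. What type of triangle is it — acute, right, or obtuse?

Compare the square of the longest side to the sum of squares of the other two: 48² + 55² = 5329 = 73².

right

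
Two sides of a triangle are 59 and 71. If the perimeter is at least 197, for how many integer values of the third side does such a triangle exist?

63

Triangle inequality: 12 < x < 130. Perimeter ≥ 197 gives x ≥ 197 − 59 − 71 = 67.
So 67 ≤ x < 130; integers 67 through 129: 63 values.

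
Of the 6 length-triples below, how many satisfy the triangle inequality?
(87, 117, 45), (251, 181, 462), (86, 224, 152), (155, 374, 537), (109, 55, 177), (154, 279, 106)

2

(45,87,117): 45+87 > 117 → valid
(181,251,462): 181+251 ≤ 462 → not valid
(86,152,224): 86+152 > 224 → valid
(155,374,537): 155+374 ≤ 537 → not valid
(55,109,177): 55+109 ≤ 177 → not valid
(106,154,279): 106+154 ≤ 279 → not valid
2 of the 6 triples form a triangle.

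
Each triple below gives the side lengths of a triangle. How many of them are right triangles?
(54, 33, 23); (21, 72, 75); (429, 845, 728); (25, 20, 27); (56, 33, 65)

3

(54,33,23): 23²+33² = 1618 < 2916 = 54² → obtuse
(21,72,75): 21²+72² = 5625 = 75² → right
(429,845,728): 429²+728² = 714025 = 845² → right
(25,20,27): 20²+25² = 1025 > 729 = 27² → acute
(56,33,65): 33²+56² = 4225 = 65² → right
3 of the 5 are right.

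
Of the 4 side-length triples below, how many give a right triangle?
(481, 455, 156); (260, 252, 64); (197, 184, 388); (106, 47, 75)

(481,455,156): 156²+455² = 231361 = 481² → right
(260,252,64): 64²+252² = 67600 = 260² → right
(197,184,388): 184+197 ≤ 388, not a triangle
(106,47,75): 47²+75² = 7834 < 11236 = 106² → obtuse
2 of the 4 are right.

2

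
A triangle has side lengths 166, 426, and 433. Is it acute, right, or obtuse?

Compare the square of the longest side to the sum of squares of the other two: 166² + 426² = 209032 > 187489 = 433².

acute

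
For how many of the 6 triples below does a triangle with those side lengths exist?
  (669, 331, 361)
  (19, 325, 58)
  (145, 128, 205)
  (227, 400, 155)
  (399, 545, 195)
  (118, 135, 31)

4

(331,361,669): 331+361 > 669 → valid
(19,58,325): 19+58 ≤ 325 → not valid
(128,145,205): 128+145 > 205 → valid
(155,227,400): 155+227 ≤ 400 → not valid
(195,399,545): 195+399 > 545 → valid
(31,118,135): 31+118 > 135 → valid
4 of the 6 triples form a triangle.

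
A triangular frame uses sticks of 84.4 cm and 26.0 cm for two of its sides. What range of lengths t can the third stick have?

By the triangle inequality, t must be less than 84.4 + 26.0 = 110.4 and greater than |84.4 − 26.0| = 58.4.

58.4 < t < 110.4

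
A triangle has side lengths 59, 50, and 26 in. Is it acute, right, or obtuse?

Compare the square of the longest side to the sum of squares of the other two: 26² + 50² = 3176 < 3481 = 59².

obtuse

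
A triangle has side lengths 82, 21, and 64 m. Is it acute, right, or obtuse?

obtuse

Compare the square of the longest side to the sum of squares of the other two: 21² + 64² = 4537 < 6724 = 82².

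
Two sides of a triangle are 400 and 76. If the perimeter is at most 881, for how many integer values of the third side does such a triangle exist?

Triangle inequality: 324 < x < 476. Perimeter ≤ 881 gives x ≤ 881 − 400 − 76 = 405.
So 324 < x ≤ 405; integers 325 through 405: 81 values.

81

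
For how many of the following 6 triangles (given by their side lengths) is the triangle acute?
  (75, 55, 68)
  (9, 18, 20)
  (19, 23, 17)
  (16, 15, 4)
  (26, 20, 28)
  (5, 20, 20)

5

(75,55,68): 55²+68² = 7649 > 5625 = 75² → acute
(9,18,20): 9²+18² = 405 > 400 = 20² → acute
(19,23,17): 17²+19² = 650 > 529 = 23² → acute
(16,15,4): 4²+15² = 241 < 256 = 16² → obtuse
(26,20,28): 20²+26² = 1076 > 784 = 28² → acute
(5,20,20): 5²+20² = 425 > 400 = 20² → acute
5 of the 6 are acute.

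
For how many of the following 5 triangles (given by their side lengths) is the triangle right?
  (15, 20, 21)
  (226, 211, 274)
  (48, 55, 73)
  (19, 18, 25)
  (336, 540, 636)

2

(15,20,21): 15²+20² = 625 > 441 = 21² → acute
(226,211,274): 211²+226² = 95597 > 75076 = 274² → acute
(48,55,73): 48²+55² = 5329 = 73² → right
(19,18,25): 18²+19² = 685 > 625 = 25² → acute
(336,540,636): 336²+540² = 404496 = 636² → right
2 of the 5 are right.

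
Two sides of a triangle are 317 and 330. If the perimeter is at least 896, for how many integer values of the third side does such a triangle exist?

Triangle inequality: 13 < x < 647. Perimeter ≥ 896 gives x ≥ 896 − 317 − 330 = 249.
So 249 ≤ x < 647; integers 249 through 646: 398 values.

398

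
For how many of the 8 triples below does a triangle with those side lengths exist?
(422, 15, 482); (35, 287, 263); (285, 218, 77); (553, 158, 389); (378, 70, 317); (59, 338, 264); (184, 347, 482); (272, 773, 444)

4

(15,422,482): 15+422 ≤ 482 → not valid
(35,263,287): 35+263 > 287 → valid
(77,218,285): 77+218 > 285 → valid
(158,389,553): 158+389 ≤ 553 → not valid
(70,317,378): 70+317 > 378 → valid
(59,264,338): 59+264 ≤ 338 → not valid
(184,347,482): 184+347 > 482 → valid
(272,444,773): 272+444 ≤ 773 → not valid
4 of the 8 triples form a triangle.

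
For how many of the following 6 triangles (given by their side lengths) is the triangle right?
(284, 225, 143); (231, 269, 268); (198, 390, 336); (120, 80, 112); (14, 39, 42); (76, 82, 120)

1

(284,225,143): 143²+225² = 71074 < 80656 = 284² → obtuse
(231,269,268): 231²+268² = 125185 > 72361 = 269² → acute
(198,390,336): 198²+336² = 152100 = 390² → right
(120,80,112): 80²+112² = 18944 > 14400 = 120² → acute
(14,39,42): 14²+39² = 1717 < 1764 = 42² → obtuse
(76,82,120): 76²+82² = 12500 < 14400 = 120² → obtuse
1 of the 6 is right.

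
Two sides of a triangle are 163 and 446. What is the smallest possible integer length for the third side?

284

The third side must be strictly greater than |163 − 446| = 283.
The smallest integer above 283 is 284.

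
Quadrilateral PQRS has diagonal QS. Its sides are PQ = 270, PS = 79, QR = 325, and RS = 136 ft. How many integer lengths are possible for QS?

157

From triangle PQS: 191 < QS < 349.
From triangle RQS: 189 < QS < 461.
Intersection: 191 < QS < 349, so integers 192 through 348: 157 values.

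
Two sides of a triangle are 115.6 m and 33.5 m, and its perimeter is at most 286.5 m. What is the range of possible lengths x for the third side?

82.1 < x ≤ 137.4

Triangle inequality alone gives 82.1 < x < 149.1.
The perimeter condition gives x ≤ 286.5 − 115.6 − 33.5 = 137.4.
Intersecting the two: 82.1 < x ≤ 137.4.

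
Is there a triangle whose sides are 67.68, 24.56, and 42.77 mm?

No

The longest side is 67.68, but the other two sum to only 67.33.
67.33 < 67.68, so the triangle inequality fails.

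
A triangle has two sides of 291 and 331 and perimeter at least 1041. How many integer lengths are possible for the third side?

203

Triangle inequality: 40 < x < 622. Perimeter ≥ 1041 gives x ≥ 1041 − 291 − 331 = 419.
So 419 ≤ x < 622; integers 419 through 621: 203 values.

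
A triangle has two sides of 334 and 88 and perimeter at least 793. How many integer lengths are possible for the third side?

51

Triangle inequality: 246 < x < 422. Perimeter ≥ 793 gives x ≥ 793 − 334 − 88 = 371.
So 371 ≤ x < 422; integers 371 through 421: 51 values.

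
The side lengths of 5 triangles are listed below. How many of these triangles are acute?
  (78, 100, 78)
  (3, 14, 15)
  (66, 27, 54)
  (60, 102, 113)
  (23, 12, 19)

(78,100,78): 78²+78² = 12168 > 10000 = 100² → acute
(3,14,15): 3²+14² = 205 < 225 = 15² → obtuse
(66,27,54): 27²+54² = 3645 < 4356 = 66² → obtuse
(60,102,113): 60²+102² = 14004 > 12769 = 113² → acute
(23,12,19): 12²+19² = 505 < 529 = 23² → obtuse
2 of the 5 are acute.

2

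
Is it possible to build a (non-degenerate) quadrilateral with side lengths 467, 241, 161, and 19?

For a quadrilateral, each side must be shorter than the sum of the others.
Here the longest side is 467, but the remaining 3 sides sum to only 421.

No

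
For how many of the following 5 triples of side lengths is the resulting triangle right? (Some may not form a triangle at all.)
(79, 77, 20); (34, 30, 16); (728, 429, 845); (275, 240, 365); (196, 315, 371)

4

(79,77,20): 20²+77² = 6329 > 6241 = 79² → acute
(34,30,16): 16²+30² = 1156 = 34² → right
(728,429,845): 429²+728² = 714025 = 845² → right
(275,240,365): 240²+275² = 133225 = 365² → right
(196,315,371): 196²+315² = 137641 = 371² → right
4 of the 5 are right.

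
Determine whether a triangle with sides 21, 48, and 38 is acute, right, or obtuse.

obtuse

Compare the square of the longest side to the sum of squares of the other two: 21² + 38² = 1885 < 2304 = 48².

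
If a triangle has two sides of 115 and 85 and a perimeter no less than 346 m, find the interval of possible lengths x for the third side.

Triangle inequality alone gives 30 < x < 200.
The perimeter condition gives x ≥ 346 − 115 − 85 = 146.
Intersecting the two: 146 ≤ x < 200.

146 ≤ x < 200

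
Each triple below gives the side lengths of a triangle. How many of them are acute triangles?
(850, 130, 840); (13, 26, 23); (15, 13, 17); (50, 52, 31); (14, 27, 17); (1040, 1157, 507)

3

(850,130,840): 130²+840² = 722500 = 850² → right
(13,26,23): 13²+23² = 698 > 676 = 26² → acute
(15,13,17): 13²+15² = 394 > 289 = 17² → acute
(50,52,31): 31²+50² = 3461 > 2704 = 52² → acute
(14,27,17): 14²+17² = 485 < 729 = 27² → obtuse
(1040,1157,507): 507²+1040² = 1338649 = 1157² → right
3 of the 6 are acute.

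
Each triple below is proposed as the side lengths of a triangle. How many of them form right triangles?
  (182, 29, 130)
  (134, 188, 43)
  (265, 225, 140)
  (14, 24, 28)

1

(182,29,130): 29+130 ≤ 182, not a triangle
(134,188,43): 43+134 ≤ 188, not a triangle
(265,225,140): 140²+225² = 70225 = 265² → right
(14,24,28): 14²+24² = 772 < 784 = 28² → obtuse
1 of the 4 is right.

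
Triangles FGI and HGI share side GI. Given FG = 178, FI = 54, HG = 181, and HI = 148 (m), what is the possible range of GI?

124 < GI < 232

From triangle FGI: |178 − 54| < GI < 178 + 54, i.e. 124 < GI < 232.
From triangle HGI: 33 < GI < 329.
Both must hold, so GI lies in the intersection.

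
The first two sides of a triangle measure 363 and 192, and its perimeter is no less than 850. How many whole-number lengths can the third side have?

260

Triangle inequality: 171 < x < 555. Perimeter ≥ 850 gives x ≥ 850 − 363 − 192 = 295.
So 295 ≤ x < 555; integers 295 through 554: 260 values.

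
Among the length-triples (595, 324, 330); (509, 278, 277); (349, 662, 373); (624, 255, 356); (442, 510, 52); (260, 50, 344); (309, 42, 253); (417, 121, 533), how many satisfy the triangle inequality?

4

(324,330,595): 324+330 > 595 → valid
(277,278,509): 277+278 > 509 → valid
(349,373,662): 349+373 > 662 → valid
(255,356,624): 255+356 ≤ 624 → not valid
(52,442,510): 52+442 ≤ 510 → not valid
(50,260,344): 50+260 ≤ 344 → not valid
(42,253,309): 42+253 ≤ 309 → not valid
(121,417,533): 121+417 > 533 → valid
4 of the 8 triples form a triangle.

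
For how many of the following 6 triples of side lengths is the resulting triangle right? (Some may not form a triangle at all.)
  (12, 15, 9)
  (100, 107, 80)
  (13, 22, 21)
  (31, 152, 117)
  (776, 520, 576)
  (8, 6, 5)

(12,15,9): 9²+12² = 225 = 15² → right
(100,107,80): 80²+100² = 16400 > 11449 = 107² → acute
(13,22,21): 13²+21² = 610 > 484 = 22² → acute
(31,152,117): 31+117 ≤ 152, not a triangle
(776,520,576): 520²+576² = 602176 = 776² → right
(8,6,5): 5²+6² = 61 < 64 = 8² → obtuse
2 of the 6 are right.

2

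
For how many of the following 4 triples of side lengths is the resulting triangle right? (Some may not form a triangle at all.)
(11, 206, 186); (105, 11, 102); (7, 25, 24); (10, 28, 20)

(11,206,186): 11+186 ≤ 206, not a triangle
(105,11,102): 11²+102² = 10525 < 11025 = 105² → obtuse
(7,25,24): 7²+24² = 625 = 25² → right
(10,28,20): 10²+20² = 500 < 784 = 28² → obtuse
1 of the 4 is right.

1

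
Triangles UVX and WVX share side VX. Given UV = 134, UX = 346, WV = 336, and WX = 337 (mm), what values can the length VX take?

From triangle UVX: |134 − 346| < VX < 134 + 346, i.e. 212 < VX < 480.
From triangle WVX: 1 < VX < 673.
Both must hold, so VX lies in the intersection.

212 < VX < 480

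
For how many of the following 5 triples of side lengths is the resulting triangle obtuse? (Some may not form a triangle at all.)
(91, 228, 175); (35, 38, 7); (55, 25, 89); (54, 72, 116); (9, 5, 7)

4

(91,228,175): 91²+175² = 38906 < 51984 = 228² → obtuse
(35,38,7): 7²+35² = 1274 < 1444 = 38² → obtuse
(55,25,89): 25+55 ≤ 89, not a triangle
(54,72,116): 54²+72² = 8100 < 13456 = 116² → obtuse
(9,5,7): 5²+7² = 74 < 81 = 9² → obtuse
4 of the 5 are obtuse.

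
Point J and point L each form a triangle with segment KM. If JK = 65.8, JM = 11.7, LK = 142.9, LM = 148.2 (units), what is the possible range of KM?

54.1 < KM < 77.5

From triangle JKM: |65.8 − 11.7| < KM < 65.8 + 11.7, i.e. 54.1 < KM < 77.5.
From triangle LKM: 5.3 < KM < 291.1.
Both must hold, so KM lies in the intersection.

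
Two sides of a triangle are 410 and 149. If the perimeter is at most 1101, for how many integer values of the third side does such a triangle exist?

Triangle inequality: 261 < x < 559. Perimeter ≤ 1101 gives x ≤ 1101 − 410 − 149 = 542.
So 261 < x ≤ 542; integers 262 through 542: 281 values.

281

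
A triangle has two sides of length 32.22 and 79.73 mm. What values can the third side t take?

47.51 < t < 111.95 (mm)

By the triangle inequality, t must be less than 32.22 + 79.73 = 111.95 and greater than |32.22 − 79.73| = 47.51.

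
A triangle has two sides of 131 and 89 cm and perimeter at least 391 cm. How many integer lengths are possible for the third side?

Triangle inequality: 42 < x < 220. Perimeter ≥ 391 gives x ≥ 391 − 131 − 89 = 171.
So 171 ≤ x < 220; integers 171 through 219: 49 values.

49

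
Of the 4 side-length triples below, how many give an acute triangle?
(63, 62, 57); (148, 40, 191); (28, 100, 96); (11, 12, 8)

2

(63,62,57): 57²+62² = 7093 > 3969 = 63² → acute
(148,40,191): 40+148 ≤ 191, not a triangle
(28,100,96): 28²+96² = 10000 = 100² → right
(11,12,8): 8²+11² = 185 > 144 = 12² → acute
2 of the 4 are acute.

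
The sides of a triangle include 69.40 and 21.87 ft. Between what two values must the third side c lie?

47.53 < c < 91.27 (ft)

By the triangle inequality, c must be less than 69.40 + 21.87 = 91.27 and greater than |69.40 − 21.87| = 47.53.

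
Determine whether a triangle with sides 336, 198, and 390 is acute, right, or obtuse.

Compare the square of the longest side to the sum of squares of the other two: 198² + 336² = 152100 = 390².

right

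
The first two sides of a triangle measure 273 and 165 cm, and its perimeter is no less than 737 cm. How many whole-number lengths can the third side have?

139

Triangle inequality: 108 < x < 438. Perimeter ≥ 737 gives x ≥ 737 − 273 − 165 = 299.
So 299 ≤ x < 438; integers 299 through 437: 139 values.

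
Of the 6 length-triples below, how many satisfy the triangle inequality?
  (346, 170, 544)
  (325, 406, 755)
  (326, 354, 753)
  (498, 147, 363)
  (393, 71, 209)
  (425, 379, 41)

(170,346,544): 170+346 ≤ 544 → not valid
(325,406,755): 325+406 ≤ 755 → not valid
(326,354,753): 326+354 ≤ 753 → not valid
(147,363,498): 147+363 > 498 → valid
(71,209,393): 71+209 ≤ 393 → not valid
(41,379,425): 41+379 ≤ 425 → not valid
1 of the 6 triples forms a triangle.

1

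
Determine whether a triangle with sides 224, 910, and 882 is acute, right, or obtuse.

Compare the square of the longest side to the sum of squares of the other two: 224² + 882² = 828100 = 910².

right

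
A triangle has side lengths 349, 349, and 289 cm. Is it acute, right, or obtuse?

acute

Compare the square of the longest side to the sum of squares of the other two: 289² + 349² = 205322 > 121801 = 349².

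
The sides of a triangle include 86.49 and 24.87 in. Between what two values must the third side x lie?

By the triangle inequality, x must be less than 86.49 + 24.87 = 111.36 and greater than |86.49 − 24.87| = 61.62.

61.62 < x < 111.36 (in)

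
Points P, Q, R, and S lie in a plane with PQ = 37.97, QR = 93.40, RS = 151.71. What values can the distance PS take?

20.34 ≤ PS ≤ 283.08

The maximum is all hops collinear in one direction: 37.97 + 93.40 + 151.71 = 283.08.
The longest hop is 151.71; the others sum to 131.37. Folding the others back against it leaves at least 151.71 − 131.37 = 20.34.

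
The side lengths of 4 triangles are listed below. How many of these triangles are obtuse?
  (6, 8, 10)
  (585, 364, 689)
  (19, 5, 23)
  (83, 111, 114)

1

(6,8,10): 6²+8² = 100 = 10² → right
(585,364,689): 364²+585² = 474721 = 689² → right
(19,5,23): 5²+19² = 386 < 529 = 23² → obtuse
(83,111,114): 83²+111² = 19210 > 12996 = 114² → acute
1 of the 4 is obtuse.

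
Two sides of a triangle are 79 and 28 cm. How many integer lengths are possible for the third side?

The third side lies in the open interval (51, 107).
Integers from 52 to 106 inclusive: 106 − 52 + 1 = 55.

55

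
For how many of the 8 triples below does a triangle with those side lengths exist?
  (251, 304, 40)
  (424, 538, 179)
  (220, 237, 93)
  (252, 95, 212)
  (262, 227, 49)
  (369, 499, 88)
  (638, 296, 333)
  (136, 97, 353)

(40,251,304): 40+251 ≤ 304 → not valid
(179,424,538): 179+424 > 538 → valid
(93,220,237): 93+220 > 237 → valid
(95,212,252): 95+212 > 252 → valid
(49,227,262): 49+227 > 262 → valid
(88,369,499): 88+369 ≤ 499 → not valid
(296,333,638): 296+333 ≤ 638 → not valid
(97,136,353): 97+136 ≤ 353 → not valid
4 of the 8 triples form a triangle.

4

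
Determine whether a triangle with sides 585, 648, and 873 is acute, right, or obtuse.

right

Compare the square of the longest side to the sum of squares of the other two: 585² + 648² = 762129 = 873².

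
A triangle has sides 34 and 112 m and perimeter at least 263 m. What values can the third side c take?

Triangle inequality alone gives 78 < c < 146.
The perimeter condition gives c ≥ 263 − 34 − 112 = 117.
Intersecting the two: 117 ≤ c < 146.

117 ≤ c < 146 m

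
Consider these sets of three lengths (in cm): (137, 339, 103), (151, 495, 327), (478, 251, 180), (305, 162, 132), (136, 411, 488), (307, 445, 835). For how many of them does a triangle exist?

(103,137,339): 103+137 ≤ 339 → not valid
(151,327,495): 151+327 ≤ 495 → not valid
(180,251,478): 180+251 ≤ 478 → not valid
(132,162,305): 132+162 ≤ 305 → not valid
(136,411,488): 136+411 > 488 → valid
(307,445,835): 307+445 ≤ 835 → not valid
1 of the 6 triples forms a triangle.

1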